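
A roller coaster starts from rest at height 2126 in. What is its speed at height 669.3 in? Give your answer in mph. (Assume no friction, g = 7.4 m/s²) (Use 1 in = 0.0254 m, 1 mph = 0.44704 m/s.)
Convert to SI: h₁−h₂ = 37.0002 m
mgh₁ = mgh₂ + ½mv² ⇒ v = √(2g(h₁−h₂)) = √(2·7.4·37.0002) = 23.4009 m/s = 52.35 mph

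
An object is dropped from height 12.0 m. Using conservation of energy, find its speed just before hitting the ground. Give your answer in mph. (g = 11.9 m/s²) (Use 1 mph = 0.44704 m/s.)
mgh = ½mv² ⇒ v = √(2gh) = √(2·11.9·12.0) = 16.8997 m/s = 37.8 mph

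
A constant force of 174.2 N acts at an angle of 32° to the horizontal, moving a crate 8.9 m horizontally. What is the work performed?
W = F·d·cosθ = (174.2)(8.9)cos(32°) = 1315 J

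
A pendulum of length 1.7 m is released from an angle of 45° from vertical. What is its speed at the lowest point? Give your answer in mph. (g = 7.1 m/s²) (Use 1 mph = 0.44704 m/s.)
h = L(1 − cosθ) = 1.7(1 − cos45°) = 0.497918 m
v = √(2gh) = √(2·7.1·0.497918) = 2.65903 m/s = 5.948 mph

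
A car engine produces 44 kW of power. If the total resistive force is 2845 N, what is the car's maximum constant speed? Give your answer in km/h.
P = Fv ⇒ v = P/F = 44000 W/2845.0 N = 15.4657 m/s = 55.68 km/h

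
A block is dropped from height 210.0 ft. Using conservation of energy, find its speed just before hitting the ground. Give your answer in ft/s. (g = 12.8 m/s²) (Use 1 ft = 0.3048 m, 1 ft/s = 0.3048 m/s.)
Convert to SI: h = 64.008 m
mgh = ½mv² ⇒ v = √(2gh) = √(2·12.8·64.008) = 40.4797 m/s = 132.8 ft/s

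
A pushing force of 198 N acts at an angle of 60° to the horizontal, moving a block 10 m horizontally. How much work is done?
W = F·d·cosθ = (198)(10)cos(60°) = 990.0 J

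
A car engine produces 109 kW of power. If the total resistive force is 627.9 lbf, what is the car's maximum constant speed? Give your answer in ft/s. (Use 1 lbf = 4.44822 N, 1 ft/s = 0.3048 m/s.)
Convert to SI: F = 2793.04 N
P = Fv ⇒ v = P/F = 109000 W/2793.04 N = 39.0256 m/s = 128.0 ft/s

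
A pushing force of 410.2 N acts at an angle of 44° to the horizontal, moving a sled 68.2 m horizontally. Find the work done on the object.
W = F·d·cosθ = (410.2)(68.2)cos(44°) = 20120 J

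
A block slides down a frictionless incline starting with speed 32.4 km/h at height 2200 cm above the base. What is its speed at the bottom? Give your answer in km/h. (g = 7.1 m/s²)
Convert to SI: v₀ = 9.0 m/s, h = 22.0 m
½mv₀² + mgh = ½mv² ⇒ v = √(v₀² + 2gh) = √(9.0² + 2·7.1·22.0) = 19.8343 m/s = 71.4 km/h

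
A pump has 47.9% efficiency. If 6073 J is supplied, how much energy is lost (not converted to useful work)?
W_lost = W_in(1 − η) = 6073·(1 − 0.479) = 3164 J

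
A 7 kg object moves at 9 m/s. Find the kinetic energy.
KE = ½mv² = ½(7)(9)² = 283.5 J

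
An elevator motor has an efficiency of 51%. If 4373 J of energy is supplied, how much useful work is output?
W_out = η·W_in = 0.51·4373 = 2230.23 J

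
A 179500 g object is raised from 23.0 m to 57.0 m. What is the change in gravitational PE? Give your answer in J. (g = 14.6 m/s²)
Convert to SI: m = 179.5 kg, Δh = 34.0 m
ΔPE = mgΔh = (179.5)(14.6)(34.0) = 89100 J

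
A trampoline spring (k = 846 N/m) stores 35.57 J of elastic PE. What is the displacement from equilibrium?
x = √(2·PE/k) = √(2·35.57/846) = 0.29 m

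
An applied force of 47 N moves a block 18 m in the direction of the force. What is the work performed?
W = F·d = (47)(18) = 846.0 J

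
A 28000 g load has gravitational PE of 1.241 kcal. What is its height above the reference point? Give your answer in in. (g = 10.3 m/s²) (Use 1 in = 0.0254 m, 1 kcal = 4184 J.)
Convert to SI: m = 28.0 kg, PE = 5192.34 J
h = PE/(mg) = 5192.34/(28.0·10.3) = 18.004 m = 708.8 in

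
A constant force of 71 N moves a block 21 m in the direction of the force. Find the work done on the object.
W = F·d = (71)(21) = 1491 J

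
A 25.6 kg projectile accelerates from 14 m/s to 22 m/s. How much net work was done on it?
W = ΔKE = ½m(v₂² − v₁²) = ½(25.6)(22² − 14²) = 3686.4 J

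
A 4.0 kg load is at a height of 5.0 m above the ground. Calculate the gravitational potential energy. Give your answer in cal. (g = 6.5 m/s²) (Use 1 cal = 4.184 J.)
PE = mgh = (4.0)(6.5)(5.0) = 130.0 J = 31.07 cal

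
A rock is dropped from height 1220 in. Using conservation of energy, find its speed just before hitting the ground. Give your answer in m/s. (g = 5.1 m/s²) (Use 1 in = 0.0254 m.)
Convert to SI: h = 30.988 m
mgh = ½mv² ⇒ v = √(2gh) = √(2·5.1·30.988) = 17.78 m/s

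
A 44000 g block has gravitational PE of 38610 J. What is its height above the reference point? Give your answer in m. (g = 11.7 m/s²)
Convert to SI: m = 44.0 kg, PE = 38610.0 J
h = PE/(mg) = 38610.0/(44.0·11.7) = 75.0 m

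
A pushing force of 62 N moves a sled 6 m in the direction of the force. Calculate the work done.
W = F·d = (62)(6) = 372.0 J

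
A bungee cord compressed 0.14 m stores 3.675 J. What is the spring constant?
k = 2·PE/x² = 2·3.675/(0.14)² = 375.0 N/m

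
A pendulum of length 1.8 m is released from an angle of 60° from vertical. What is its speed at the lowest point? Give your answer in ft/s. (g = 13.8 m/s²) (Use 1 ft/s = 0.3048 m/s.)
h = L(1 − cosθ) = 1.8(1 − cos60°) = 0.9 m
v = √(2gh) = √(2·13.8·0.9) = 4.98397 m/s = 16.35 ft/s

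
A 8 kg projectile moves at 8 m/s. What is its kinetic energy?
KE = ½mv² = ½(8)(8)² = 256.0 J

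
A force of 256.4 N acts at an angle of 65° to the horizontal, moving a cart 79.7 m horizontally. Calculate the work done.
W = F·d·cosθ = (256.4)(79.7)cos(65°) = 8636 J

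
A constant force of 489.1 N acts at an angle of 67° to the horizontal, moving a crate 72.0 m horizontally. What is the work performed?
W = F·d·cosθ = (489.1)(72.0)cos(67°) = 13760 J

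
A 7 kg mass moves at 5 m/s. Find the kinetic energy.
KE = ½mv² = ½(7)(5)² = 87.5 J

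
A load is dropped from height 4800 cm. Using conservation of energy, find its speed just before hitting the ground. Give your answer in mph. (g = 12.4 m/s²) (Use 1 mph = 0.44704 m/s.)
Convert to SI: h = 48.0 m
mgh = ½mv² ⇒ v = √(2gh) = √(2·12.4·48.0) = 34.5022 m/s = 77.18 mph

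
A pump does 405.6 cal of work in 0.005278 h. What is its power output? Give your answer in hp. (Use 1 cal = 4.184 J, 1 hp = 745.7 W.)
Convert to SI: W = 1697.03 J, t = 19.0008 s
P = W/t = 1697.03/19.0008 = 89.3136 W = 0.1198 hp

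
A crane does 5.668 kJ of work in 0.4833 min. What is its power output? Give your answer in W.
Convert to SI: W = 5668.0 J, t = 28.998 s
P = W/t = 5668.0/28.998 = 195.5 W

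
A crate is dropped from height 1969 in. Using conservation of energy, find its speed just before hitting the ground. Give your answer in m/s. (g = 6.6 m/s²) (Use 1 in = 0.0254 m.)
Convert to SI: h = 50.0126 m
mgh = ½mv² ⇒ v = √(2gh) = √(2·6.6·50.0126) = 25.69 m/s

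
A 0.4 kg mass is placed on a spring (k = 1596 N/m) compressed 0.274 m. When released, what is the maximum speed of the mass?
½kx² = ½mv² ⇒ v = x√(k/m) = (0.274)√(1596/0.4) = 17.31 m/s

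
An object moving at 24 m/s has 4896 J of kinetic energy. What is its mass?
m = 2·KE/v² = 2·4896/(24)² = 17.0 kg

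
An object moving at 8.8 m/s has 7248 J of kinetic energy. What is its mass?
m = 2·KE/v² = 2·7248/(8.8)² = 187.2 kg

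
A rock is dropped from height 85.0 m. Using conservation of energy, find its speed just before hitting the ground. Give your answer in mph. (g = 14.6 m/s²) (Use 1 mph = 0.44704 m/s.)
mgh = ½mv² ⇒ v = √(2gh) = √(2·14.6·85.0) = 49.8197 m/s = 111.4 mph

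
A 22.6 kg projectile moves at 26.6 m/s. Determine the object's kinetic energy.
KE = ½mv² = ½(22.6)(26.6)² = 7995 J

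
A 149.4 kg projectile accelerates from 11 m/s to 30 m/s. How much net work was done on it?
W = ΔKE = ½m(v₂² − v₁²) = ½(149.4)(30² − 11²) = 58191.3 J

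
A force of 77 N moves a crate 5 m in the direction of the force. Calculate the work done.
W = F·d = (77)(5) = 385.0 J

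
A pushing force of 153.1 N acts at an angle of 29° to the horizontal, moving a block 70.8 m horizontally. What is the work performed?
W = F·d·cosθ = (153.1)(70.8)cos(29°) = 9480 J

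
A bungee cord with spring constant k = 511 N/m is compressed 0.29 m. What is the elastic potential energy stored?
PE = ½kx² = ½(511)(0.29)² = 21.49 J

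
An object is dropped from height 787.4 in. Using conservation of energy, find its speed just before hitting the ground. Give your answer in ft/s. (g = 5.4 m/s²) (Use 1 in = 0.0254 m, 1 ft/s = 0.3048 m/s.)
Convert to SI: h = 20.0 m
mgh = ½mv² ⇒ v = √(2gh) = √(2·5.4·20.0) = 14.6969 m/s = 48.22 ft/s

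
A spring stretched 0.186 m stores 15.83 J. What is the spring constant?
k = 2·PE/x² = 2·15.83/(0.186)² = 915.1 N/m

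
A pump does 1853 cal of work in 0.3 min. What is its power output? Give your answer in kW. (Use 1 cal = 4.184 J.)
Convert to SI: W = 7752.95 J, t = 18.0 s
P = W/t = 7752.95/18.0 = 430.72 W = 0.4307 kW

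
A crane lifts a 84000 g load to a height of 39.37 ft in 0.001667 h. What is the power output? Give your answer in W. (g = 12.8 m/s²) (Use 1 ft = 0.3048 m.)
Convert to SI: m = 84.0 kg, h = 12.0 m, t = 6.0012 s
P = mgh/t = (84.0)(12.8)(12.0)/6.0012 = 2150 W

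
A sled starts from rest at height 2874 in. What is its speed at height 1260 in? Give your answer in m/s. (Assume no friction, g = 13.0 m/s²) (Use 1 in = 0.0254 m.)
Convert to SI: h₁−h₂ = 40.9956 m
mgh₁ = mgh₂ + ½mv² ⇒ v = √(2g(h₁−h₂)) = √(2·13.0·40.9956) = 32.65 m/s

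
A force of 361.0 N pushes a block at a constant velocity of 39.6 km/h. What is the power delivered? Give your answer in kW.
Convert to SI: F = 361.0 N, v = 11.0 m/s
P = Fv = (361.0)(11.0) = 3971.0 W = 3.971 kW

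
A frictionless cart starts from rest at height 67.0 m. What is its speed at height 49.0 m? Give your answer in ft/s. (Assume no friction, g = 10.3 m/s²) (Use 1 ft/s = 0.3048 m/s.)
mgh₁ = mgh₂ + ½mv² ⇒ v = √(2g(h₁−h₂)) = √(2·10.3·18.0) = 19.2562 m/s = 63.18 ft/s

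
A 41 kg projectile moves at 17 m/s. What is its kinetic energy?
KE = ½mv² = ½(41)(17)² = 5924.5 J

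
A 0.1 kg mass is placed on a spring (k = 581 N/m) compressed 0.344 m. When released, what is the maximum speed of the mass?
½kx² = ½mv² ⇒ v = x√(k/m) = (0.344)√(581/0.1) = 26.22 m/s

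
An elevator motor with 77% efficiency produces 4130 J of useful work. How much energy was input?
W_in = W_out/η = 4130/0.77 = 5364 J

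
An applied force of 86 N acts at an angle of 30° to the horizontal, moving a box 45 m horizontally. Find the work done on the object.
W = F·d·cosθ = (86)(45)cos(30°) = 3352 J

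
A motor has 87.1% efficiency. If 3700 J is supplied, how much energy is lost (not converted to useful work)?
W_lost = W_in(1 − η) = 3700·(1 − 0.871) = 477.3 J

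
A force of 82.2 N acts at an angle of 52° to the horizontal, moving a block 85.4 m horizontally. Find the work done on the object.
W = F·d·cosθ = (82.2)(85.4)cos(52°) = 4322 J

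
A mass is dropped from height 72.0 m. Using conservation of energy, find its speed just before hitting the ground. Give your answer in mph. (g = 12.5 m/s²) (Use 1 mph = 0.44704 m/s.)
mgh = ½mv² ⇒ v = √(2gh) = √(2·12.5·72.0) = 42.4264 m/s = 94.91 mph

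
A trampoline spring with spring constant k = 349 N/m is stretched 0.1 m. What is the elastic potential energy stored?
PE = ½kx² = ½(349)(0.1)² = 1.745 J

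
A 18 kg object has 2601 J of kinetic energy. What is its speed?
v = √(2·KE/m) = √(2·2601/18) = 17.0 m/s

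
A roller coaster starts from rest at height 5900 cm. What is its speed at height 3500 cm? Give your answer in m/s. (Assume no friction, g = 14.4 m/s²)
Convert to SI: h₁−h₂ = 24.0 m
mgh₁ = mgh₂ + ½mv² ⇒ v = √(2g(h₁−h₂)) = √(2·14.4·24.0) = 26.29 m/s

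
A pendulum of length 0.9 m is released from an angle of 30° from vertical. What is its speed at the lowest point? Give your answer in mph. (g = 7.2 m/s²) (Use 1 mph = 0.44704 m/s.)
h = L(1 − cosθ) = 0.9(1 − cos30°) = 0.120577 m
v = √(2gh) = √(2·7.2·0.120577) = 1.31769 m/s = 2.948 mph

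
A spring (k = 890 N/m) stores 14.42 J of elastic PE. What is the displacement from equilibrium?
x = √(2·PE/k) = √(2·14.42/890) = 0.18 m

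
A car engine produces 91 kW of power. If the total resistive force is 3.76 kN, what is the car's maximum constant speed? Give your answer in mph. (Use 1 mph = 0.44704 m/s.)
Convert to SI: F = 3760.0 N
P = Fv ⇒ v = P/F = 91000 W/3760.0 N = 24.2021 m/s = 54.14 mph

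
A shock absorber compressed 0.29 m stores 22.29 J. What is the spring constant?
k = 2·PE/x² = 2·22.29/(0.29)² = 530.1 N/m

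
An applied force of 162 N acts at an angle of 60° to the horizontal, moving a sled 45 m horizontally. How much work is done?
W = F·d·cosθ = (162)(45)cos(60°) = 3645 J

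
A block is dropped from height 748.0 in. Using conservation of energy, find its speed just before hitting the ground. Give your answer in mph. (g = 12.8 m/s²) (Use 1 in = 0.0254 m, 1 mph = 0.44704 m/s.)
Convert to SI: h = 18.9992 m
mgh = ½mv² ⇒ v = √(2gh) = √(2·12.8·18.9992) = 22.054 m/s = 49.33 mph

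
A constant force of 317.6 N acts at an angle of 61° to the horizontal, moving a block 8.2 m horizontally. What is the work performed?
W = F·d·cosθ = (317.6)(8.2)cos(61°) = 1263 J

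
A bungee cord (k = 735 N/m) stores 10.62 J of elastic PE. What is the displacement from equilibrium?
x = √(2·PE/k) = √(2·10.62/735) = 0.17 m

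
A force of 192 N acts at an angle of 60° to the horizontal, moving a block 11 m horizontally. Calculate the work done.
W = F·d·cosθ = (192)(11)cos(60°) = 1056 J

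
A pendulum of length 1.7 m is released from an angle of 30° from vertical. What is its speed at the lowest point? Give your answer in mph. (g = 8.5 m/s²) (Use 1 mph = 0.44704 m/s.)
h = L(1 − cosθ) = 1.7(1 − cos30°) = 0.227757 m
v = √(2gh) = √(2·8.5·0.227757) = 1.96771 m/s = 4.402 mph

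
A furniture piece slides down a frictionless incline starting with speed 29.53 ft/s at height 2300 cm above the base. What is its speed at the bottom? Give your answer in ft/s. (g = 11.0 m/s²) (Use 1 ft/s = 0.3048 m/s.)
Convert to SI: v₀ = 9.00074 m/s, h = 23.0 m
½mv₀² + mgh = ½mv² ⇒ v = √(v₀² + 2gh) = √(9.00074² + 2·11.0·23.0) = 24.2284 m/s = 79.49 ft/s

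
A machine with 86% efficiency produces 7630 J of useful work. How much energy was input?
W_in = W_out/η = 7630/0.86 = 8872 J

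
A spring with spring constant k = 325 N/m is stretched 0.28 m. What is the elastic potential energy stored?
PE = ½kx² = ½(325)(0.28)² = 12.74 J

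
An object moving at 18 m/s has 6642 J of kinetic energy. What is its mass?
m = 2·KE/v² = 2·6642/(18)² = 41.0 kg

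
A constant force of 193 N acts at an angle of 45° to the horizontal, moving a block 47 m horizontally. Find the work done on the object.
W = F·d·cosθ = (193)(47)cos(45°) = 6414 J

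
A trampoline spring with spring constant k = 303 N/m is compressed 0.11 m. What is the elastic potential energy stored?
PE = ½kx² = ½(303)(0.11)² = 1.833 J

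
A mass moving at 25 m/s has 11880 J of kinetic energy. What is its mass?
m = 2·KE/v² = 2·11880/(25)² = 38.02 kg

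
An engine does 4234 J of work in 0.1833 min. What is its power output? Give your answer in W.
Convert to SI: W = 4234.0 J, t = 10.998 s
P = W/t = 4234.0/10.998 = 385.0 W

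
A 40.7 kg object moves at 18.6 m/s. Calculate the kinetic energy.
KE = ½mv² = ½(40.7)(18.6)² = 7040 J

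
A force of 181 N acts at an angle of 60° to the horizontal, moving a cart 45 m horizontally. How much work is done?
W = F·d·cosθ = (181)(45)cos(60°) = 4073 J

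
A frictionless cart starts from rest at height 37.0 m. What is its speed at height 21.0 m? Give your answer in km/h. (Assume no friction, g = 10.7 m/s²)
mgh₁ = mgh₂ + ½mv² ⇒ v = √(2g(h₁−h₂)) = √(2·10.7·16.0) = 18.5041 m/s = 66.61 km/h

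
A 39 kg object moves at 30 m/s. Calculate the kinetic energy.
KE = ½mv² = ½(39)(30)² = 17550.0 J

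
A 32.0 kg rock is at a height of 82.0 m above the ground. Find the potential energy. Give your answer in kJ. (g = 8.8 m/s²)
PE = mgh = (32.0)(8.8)(82.0) = 23091.2 J = 23.09 kJ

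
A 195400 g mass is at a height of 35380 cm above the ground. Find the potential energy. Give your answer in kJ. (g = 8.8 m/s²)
Convert to SI: m = 195.4 kg, h = 353.8 m
PE = mgh = (195.4)(8.8)(353.8) = 608366 J = 608.4 kJ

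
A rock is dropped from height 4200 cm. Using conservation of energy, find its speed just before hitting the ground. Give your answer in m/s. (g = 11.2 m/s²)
Convert to SI: h = 42.0 m
mgh = ½mv² ⇒ v = √(2gh) = √(2·11.2·42.0) = 30.67 m/s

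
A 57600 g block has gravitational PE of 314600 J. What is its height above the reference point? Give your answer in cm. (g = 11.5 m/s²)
Convert to SI: m = 57.6 kg, PE = 314600 J
h = PE/(mg) = 314600/(57.6·11.5) = 474.94 m = 47490 cm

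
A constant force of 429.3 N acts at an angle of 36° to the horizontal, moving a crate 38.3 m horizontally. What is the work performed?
W = F·d·cosθ = (429.3)(38.3)cos(36°) = 13300 J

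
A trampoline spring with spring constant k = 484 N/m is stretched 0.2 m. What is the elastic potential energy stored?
PE = ½kx² = ½(484)(0.2)² = 9.68 J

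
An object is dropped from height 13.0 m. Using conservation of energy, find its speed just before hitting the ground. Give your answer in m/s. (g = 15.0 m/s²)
mgh = ½mv² ⇒ v = √(2gh) = √(2·15.0·13.0) = 19.75 m/s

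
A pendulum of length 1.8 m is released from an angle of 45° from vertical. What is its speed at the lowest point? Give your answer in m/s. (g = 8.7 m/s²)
h = L(1 − cosθ) = 1.8(1 − cos45°) = 0.527208 m
v = √(2gh) = √(2·8.7·0.527208) = 3.029 m/s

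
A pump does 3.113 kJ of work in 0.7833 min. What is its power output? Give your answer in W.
Convert to SI: W = 3113.0 J, t = 46.998 s
P = W/t = 3113.0/46.998 = 66.24 W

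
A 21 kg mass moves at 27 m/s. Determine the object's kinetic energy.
KE = ½mv² = ½(21)(27)² = 7654.5 J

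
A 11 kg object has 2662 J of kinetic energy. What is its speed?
v = √(2·KE/m) = √(2·2662/11) = 22.0 m/s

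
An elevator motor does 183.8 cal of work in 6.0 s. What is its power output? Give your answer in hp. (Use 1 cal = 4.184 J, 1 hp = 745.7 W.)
Convert to SI: W = 769.019 J, t = 6.0 s
P = W/t = 769.019/6.0 = 128.17 W = 0.1719 hp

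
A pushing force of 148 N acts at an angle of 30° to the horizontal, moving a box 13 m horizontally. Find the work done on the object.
W = F·d·cosθ = (148)(13)cos(30°) = 1666 J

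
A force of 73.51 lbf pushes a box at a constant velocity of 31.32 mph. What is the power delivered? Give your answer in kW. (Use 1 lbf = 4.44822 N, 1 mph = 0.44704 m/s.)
Convert to SI: F = 326.989 N, v = 14.0013 m/s
P = Fv = (326.989)(14.0013) = 4578.26 W = 4.578 kW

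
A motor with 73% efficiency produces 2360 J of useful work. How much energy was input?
W_in = W_out/η = 2360/0.73 = 3233 J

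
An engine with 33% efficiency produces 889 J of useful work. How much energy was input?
W_in = W_out/η = 889/0.33 = 2694 J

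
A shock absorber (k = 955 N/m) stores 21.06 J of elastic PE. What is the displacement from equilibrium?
x = √(2·PE/k) = √(2·21.06/955) = 0.21 m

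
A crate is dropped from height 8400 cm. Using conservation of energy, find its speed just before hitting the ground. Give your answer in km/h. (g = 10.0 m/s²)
Convert to SI: h = 84.0 m
mgh = ½mv² ⇒ v = √(2gh) = √(2·10.0·84.0) = 40.9878 m/s = 147.6 km/h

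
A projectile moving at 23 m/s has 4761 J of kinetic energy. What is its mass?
m = 2·KE/v² = 2·4761/(23)² = 18.0 kg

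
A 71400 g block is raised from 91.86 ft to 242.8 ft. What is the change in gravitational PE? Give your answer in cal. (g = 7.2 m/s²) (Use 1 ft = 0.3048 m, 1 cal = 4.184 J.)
Convert to SI: m = 71.4 kg, Δh = 46.0065 m
ΔPE = mgΔh = (71.4)(7.2)(46.0065) = 23651.0 J = 5653 cal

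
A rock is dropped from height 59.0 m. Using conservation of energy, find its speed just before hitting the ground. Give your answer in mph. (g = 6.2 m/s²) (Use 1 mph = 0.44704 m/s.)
mgh = ½mv² ⇒ v = √(2gh) = √(2·6.2·59.0) = 27.0481 m/s = 60.5 mph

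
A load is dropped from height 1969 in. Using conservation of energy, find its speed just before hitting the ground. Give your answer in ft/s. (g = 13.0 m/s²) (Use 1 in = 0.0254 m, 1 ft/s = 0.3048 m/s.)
Convert to SI: h = 50.0126 m
mgh = ½mv² ⇒ v = √(2gh) = √(2·13.0·50.0126) = 36.0601 m/s = 118.3 ft/s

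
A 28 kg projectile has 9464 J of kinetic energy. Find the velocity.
v = √(2·KE/m) = √(2·9464/28) = 26.0 m/s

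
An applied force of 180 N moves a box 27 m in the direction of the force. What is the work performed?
W = F·d = (180)(27) = 4860 J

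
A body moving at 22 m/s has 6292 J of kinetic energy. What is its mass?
m = 2·KE/v² = 2·6292/(22)² = 26.0 kg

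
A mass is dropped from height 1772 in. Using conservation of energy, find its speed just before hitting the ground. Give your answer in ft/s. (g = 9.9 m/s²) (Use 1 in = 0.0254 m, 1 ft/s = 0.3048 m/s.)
Convert to SI: h = 45.0088 m
mgh = ½mv² ⇒ v = √(2gh) = √(2·9.9·45.0088) = 29.8525 m/s = 97.94 ft/s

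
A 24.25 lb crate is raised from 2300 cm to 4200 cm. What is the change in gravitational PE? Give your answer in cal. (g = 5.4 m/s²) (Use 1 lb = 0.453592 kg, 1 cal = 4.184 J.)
Convert to SI: m = 10.9996 kg, Δh = 19.0 m
ΔPE = mgΔh = (10.9996)(5.4)(19.0) = 1128.56 J = 269.7 cal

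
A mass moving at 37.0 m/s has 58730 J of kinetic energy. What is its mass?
m = 2·KE/v² = 2·58730/(37.0)² = 85.8 kg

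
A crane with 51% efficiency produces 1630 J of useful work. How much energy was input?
W_in = W_out/η = 1630/0.51 = 3196 J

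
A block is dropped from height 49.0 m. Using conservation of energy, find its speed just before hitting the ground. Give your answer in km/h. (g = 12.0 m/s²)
mgh = ½mv² ⇒ v = √(2gh) = √(2·12.0·49.0) = 34.2929 m/s = 123.5 km/h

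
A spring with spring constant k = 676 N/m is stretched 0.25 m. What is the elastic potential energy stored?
PE = ½kx² = ½(676)(0.25)² = 21.13 J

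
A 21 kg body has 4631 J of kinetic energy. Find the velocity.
v = √(2·KE/m) = √(2·4631/21) = 21.0 m/s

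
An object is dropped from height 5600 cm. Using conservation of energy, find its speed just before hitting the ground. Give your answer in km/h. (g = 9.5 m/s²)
Convert to SI: h = 56.0 m
mgh = ½mv² ⇒ v = √(2gh) = √(2·9.5·56.0) = 32.619 m/s = 117.4 km/h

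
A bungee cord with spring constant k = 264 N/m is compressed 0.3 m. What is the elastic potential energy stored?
PE = ½kx² = ½(264)(0.3)² = 11.88 J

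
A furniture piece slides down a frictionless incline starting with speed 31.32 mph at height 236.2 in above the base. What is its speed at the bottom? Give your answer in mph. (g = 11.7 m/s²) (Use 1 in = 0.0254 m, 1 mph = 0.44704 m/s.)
Convert to SI: v₀ = 14.0013 m/s, h = 5.99948 m
½mv₀² + mgh = ½mv² ⇒ v = √(v₀² + 2gh) = √(14.0013² + 2·11.7·5.99948) = 18.3419 m/s = 41.03 mph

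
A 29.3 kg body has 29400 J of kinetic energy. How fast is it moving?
v = √(2·KE/m) = √(2·29400/29.3) = 44.8 m/s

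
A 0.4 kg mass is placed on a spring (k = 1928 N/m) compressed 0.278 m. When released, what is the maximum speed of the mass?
½kx² = ½mv² ⇒ v = x√(k/m) = (0.278)√(1928/0.4) = 19.3 m/s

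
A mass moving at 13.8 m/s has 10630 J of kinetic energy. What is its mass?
m = 2·KE/v² = 2·10630/(13.8)² = 111.6 kg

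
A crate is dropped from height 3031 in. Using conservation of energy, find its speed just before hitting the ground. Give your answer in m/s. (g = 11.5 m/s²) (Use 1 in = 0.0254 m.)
Convert to SI: h = 76.9874 m
mgh = ½mv² ⇒ v = √(2gh) = √(2·11.5·76.9874) = 42.08 m/s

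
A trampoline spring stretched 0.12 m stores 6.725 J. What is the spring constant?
k = 2·PE/x² = 2·6.725/(0.12)² = 934.0 N/m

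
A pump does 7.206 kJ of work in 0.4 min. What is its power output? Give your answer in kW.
Convert to SI: W = 7206.0 J, t = 24.0 s
P = W/t = 7206.0/24.0 = 300.25 W = 0.3003 kW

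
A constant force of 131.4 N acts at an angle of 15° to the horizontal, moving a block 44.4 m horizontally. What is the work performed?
W = F·d·cosθ = (131.4)(44.4)cos(15°) = 5635 J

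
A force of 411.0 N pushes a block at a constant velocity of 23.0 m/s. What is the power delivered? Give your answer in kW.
P = Fv = (411.0)(23.0) = 9453.0 W = 9.453 kW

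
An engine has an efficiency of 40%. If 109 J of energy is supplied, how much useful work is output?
W_out = η·W_in = 0.4·109 = 43.6 J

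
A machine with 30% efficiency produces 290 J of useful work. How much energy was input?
W_in = W_out/η = 290/0.3 = 966.7 J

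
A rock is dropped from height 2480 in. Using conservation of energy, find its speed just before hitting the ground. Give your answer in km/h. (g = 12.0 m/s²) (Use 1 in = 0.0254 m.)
Convert to SI: h = 62.992 m
mgh = ½mv² ⇒ v = √(2gh) = √(2·12.0·62.992) = 38.882 m/s = 140.0 km/h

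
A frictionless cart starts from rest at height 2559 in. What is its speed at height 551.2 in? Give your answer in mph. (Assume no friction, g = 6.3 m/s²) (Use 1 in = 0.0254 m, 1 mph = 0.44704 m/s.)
Convert to SI: h₁−h₂ = 50.9981 m
mgh₁ = mgh₂ + ½mv² ⇒ v = √(2g(h₁−h₂)) = √(2·6.3·50.9981) = 25.3491 m/s = 56.7 mph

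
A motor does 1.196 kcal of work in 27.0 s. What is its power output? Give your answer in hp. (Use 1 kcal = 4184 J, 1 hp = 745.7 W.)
Convert to SI: W = 5004.06 J, t = 27.0 s
P = W/t = 5004.06/27.0 = 185.336 W = 0.2485 hp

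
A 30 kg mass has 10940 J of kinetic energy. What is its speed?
v = √(2·KE/m) = √(2·10940/30) = 27.01 m/s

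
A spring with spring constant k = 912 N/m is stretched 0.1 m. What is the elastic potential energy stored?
PE = ½kx² = ½(912)(0.1)² = 4.56 J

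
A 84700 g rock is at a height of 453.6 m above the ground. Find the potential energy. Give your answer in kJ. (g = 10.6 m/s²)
Convert to SI: m = 84.7 kg, h = 453.6 m
PE = mgh = (84.7)(10.6)(453.6) = 407251 J = 407.3 kJ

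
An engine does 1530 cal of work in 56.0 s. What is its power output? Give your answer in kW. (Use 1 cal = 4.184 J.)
Convert to SI: W = 6401.52 J, t = 56.0 s
P = W/t = 6401.52/56.0 = 114.313 W = 0.1143 kW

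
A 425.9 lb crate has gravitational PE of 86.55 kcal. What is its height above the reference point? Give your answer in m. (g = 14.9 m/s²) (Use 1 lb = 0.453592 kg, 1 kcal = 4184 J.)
Convert to SI: m = 193.185 kg, PE = 362125 J
h = PE/(mg) = 362125/(193.185·14.9) = 125.8 m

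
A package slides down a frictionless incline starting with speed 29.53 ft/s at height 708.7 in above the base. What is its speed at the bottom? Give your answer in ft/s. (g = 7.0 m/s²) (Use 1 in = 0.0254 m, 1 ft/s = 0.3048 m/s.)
Convert to SI: v₀ = 9.00074 m/s, h = 18.001 m
½mv₀² + mgh = ½mv² ⇒ v = √(v₀² + 2gh) = √(9.00074² + 2·7.0·18.001) = 18.249 m/s = 59.87 ft/s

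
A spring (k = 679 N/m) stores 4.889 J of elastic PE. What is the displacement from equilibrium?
x = √(2·PE/k) = √(2·4.889/679) = 0.12 m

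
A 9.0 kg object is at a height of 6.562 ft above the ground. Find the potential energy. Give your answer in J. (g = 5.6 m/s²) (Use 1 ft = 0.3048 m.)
Convert to SI: m = 9.0 kg, h = 2.0001 m
PE = mgh = (9.0)(5.6)(2.0001) = 100.8 J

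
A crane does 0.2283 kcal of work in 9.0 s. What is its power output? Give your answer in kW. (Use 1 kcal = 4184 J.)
Convert to SI: W = 955.207 J, t = 9.0 s
P = W/t = 955.207/9.0 = 106.134 W = 0.1061 kW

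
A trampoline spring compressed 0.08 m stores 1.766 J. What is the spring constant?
k = 2·PE/x² = 2·1.766/(0.08)² = 551.9 N/m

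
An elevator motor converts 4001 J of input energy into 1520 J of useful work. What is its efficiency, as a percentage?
η = W_out/W_in = 1520/4001 = 37.99%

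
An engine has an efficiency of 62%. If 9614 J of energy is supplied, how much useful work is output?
W_out = η·W_in = 0.62·9614 = 5960.68 J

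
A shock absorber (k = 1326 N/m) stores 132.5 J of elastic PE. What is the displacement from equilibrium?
x = √(2·PE/k) = √(2·132.5/1326) = 0.447 m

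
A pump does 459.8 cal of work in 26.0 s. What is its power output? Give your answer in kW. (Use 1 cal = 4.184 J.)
Convert to SI: W = 1923.8 J, t = 26.0 s
P = W/t = 1923.8/26.0 = 73.9924 W = 0.07399 kW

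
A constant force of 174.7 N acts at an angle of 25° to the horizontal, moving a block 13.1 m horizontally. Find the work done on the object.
W = F·d·cosθ = (174.7)(13.1)cos(25°) = 2074 J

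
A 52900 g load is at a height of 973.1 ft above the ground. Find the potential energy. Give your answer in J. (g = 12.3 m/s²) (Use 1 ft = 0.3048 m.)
Convert to SI: m = 52.9 kg, h = 296.601 m
PE = mgh = (52.9)(12.3)(296.601) = 193000 J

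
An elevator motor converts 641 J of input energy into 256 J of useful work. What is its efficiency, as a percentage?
η = W_out/W_in = 256/641 = 39.94%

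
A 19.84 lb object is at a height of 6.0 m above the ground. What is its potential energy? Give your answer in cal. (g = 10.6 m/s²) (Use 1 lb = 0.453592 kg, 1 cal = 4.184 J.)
Convert to SI: m = 8.99927 kg, h = 6.0 m
PE = mgh = (8.99927)(10.6)(6.0) = 572.353 J = 136.8 cal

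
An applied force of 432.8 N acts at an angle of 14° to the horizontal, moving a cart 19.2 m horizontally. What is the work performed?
W = F·d·cosθ = (432.8)(19.2)cos(14°) = 8063 J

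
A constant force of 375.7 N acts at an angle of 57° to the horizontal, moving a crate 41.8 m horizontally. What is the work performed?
W = F·d·cosθ = (375.7)(41.8)cos(57°) = 8553 J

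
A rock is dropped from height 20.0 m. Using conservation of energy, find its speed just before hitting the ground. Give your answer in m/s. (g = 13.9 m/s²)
mgh = ½mv² ⇒ v = √(2gh) = √(2·13.9·20.0) = 23.58 m/s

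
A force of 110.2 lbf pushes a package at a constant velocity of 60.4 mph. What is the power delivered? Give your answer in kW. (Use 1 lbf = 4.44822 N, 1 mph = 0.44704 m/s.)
Convert to SI: F = 490.194 N, v = 27.0012 m/s
P = Fv = (490.194)(27.0012) = 13235.8 W = 13.24 kW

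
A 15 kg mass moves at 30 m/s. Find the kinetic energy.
KE = ½mv² = ½(15)(30)² = 6750.0 J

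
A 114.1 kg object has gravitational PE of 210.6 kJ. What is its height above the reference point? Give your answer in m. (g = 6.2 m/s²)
Convert to SI: m = 114.1 kg, PE = 210600 J
h = PE/(mg) = 210600/(114.1·6.2) = 297.7 m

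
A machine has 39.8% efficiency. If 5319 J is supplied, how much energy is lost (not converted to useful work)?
W_lost = W_in(1 − η) = 5319·(1 − 0.398) = 3202 J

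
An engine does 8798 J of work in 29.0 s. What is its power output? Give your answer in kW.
P = W/t = 8798.0/29.0 = 303.379 W = 0.3034 kW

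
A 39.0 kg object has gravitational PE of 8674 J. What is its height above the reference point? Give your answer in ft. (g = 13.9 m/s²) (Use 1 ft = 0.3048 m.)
h = PE/(mg) = 8674.0/(39.0·13.9) = 16.0007 m = 52.5 ft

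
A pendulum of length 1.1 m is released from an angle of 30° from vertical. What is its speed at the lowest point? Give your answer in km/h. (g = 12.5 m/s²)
h = L(1 − cosθ) = 1.1(1 − cos30°) = 0.147372 m
v = √(2gh) = √(2·12.5·0.147372) = 1.91945 m/s = 6.91 km/h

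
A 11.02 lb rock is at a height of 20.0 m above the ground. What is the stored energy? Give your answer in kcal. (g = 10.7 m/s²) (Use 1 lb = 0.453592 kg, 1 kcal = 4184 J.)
Convert to SI: m = 4.99858 kg, h = 20.0 m
PE = mgh = (4.99858)(10.7)(20.0) = 1069.7 J = 0.2557 kcal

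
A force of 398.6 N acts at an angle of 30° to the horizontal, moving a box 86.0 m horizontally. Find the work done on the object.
W = F·d·cosθ = (398.6)(86.0)cos(30°) = 29690 J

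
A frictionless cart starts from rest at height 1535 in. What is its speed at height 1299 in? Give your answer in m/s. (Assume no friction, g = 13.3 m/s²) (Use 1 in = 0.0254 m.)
Convert to SI: h₁−h₂ = 5.9944 m
mgh₁ = mgh₂ + ½mv² ⇒ v = √(2g(h₁−h₂)) = √(2·13.3·5.9944) = 12.63 m/s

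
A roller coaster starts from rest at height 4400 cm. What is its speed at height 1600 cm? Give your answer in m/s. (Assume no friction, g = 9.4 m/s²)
Convert to SI: h₁−h₂ = 28.0 m
mgh₁ = mgh₂ + ½mv² ⇒ v = √(2g(h₁−h₂)) = √(2·9.4·28.0) = 22.94 m/s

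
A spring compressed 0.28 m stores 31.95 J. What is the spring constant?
k = 2·PE/x² = 2·31.95/(0.28)² = 815.1 N/m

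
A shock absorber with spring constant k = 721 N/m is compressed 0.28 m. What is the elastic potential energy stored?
PE = ½kx² = ½(721)(0.28)² = 28.26 J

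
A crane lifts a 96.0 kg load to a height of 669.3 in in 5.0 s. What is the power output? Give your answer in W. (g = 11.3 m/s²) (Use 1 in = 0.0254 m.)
Convert to SI: m = 96.0 kg, h = 17.0002 m, t = 5.0 s
P = mgh/t = (96.0)(11.3)(17.0002)/5.0 = 3688 W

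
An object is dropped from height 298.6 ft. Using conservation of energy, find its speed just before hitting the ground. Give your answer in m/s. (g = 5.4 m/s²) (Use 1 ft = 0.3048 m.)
Convert to SI: h = 91.0133 m
mgh = ½mv² ⇒ v = √(2gh) = √(2·5.4·91.0133) = 31.35 m/s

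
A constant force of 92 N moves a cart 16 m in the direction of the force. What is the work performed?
W = F·d = (92)(16) = 1472 J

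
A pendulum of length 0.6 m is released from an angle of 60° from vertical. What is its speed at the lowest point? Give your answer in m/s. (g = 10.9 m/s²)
h = L(1 − cosθ) = 0.6(1 − cos60°) = 0.3 m
v = √(2gh) = √(2·10.9·0.3) = 2.557 m/s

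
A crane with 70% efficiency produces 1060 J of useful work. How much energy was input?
W_in = W_out/η = 1060/0.7 = 1514 J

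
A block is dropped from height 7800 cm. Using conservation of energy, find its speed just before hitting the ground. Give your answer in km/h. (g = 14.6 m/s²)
Convert to SI: h = 78.0 m
mgh = ½mv² ⇒ v = √(2gh) = √(2·14.6·78.0) = 47.7242 m/s = 171.8 km/h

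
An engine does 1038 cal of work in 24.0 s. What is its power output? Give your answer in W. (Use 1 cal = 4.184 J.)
Convert to SI: W = 4342.99 J, t = 24.0 s
P = W/t = 4342.99/24.0 = 181.0 W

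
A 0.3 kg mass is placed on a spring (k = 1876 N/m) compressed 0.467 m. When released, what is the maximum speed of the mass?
½kx² = ½mv² ⇒ v = x√(k/m) = (0.467)√(1876/0.3) = 36.93 m/s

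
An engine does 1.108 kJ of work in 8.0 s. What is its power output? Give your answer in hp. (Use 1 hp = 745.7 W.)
Convert to SI: W = 1108.0 J, t = 8.0 s
P = W/t = 1108.0/8.0 = 138.5 W = 0.1857 hp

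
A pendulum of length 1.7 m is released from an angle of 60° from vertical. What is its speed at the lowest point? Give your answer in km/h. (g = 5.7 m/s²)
h = L(1 − cosθ) = 1.7(1 − cos60°) = 0.85 m
v = √(2gh) = √(2·5.7·0.85) = 3.11288 m/s = 11.21 km/h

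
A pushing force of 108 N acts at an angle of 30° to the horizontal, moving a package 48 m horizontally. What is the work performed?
W = F·d·cosθ = (108)(48)cos(30°) = 4489 J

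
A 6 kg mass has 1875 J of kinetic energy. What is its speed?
v = √(2·KE/m) = √(2·1875/6) = 25.0 m/s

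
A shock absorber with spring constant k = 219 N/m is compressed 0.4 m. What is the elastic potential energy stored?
PE = ½kx² = ½(219)(0.4)² = 17.52 J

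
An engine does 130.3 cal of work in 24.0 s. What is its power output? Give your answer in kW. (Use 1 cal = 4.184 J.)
Convert to SI: W = 545.175 J, t = 24.0 s
P = W/t = 545.175/24.0 = 22.7156 W = 0.02272 kW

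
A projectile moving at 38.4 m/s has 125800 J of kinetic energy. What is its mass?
m = 2·KE/v² = 2·125800/(38.4)² = 170.6 kg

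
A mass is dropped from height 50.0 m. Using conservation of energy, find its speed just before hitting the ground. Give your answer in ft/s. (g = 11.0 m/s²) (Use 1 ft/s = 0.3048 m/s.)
mgh = ½mv² ⇒ v = √(2gh) = √(2·11.0·50.0) = 33.1662 m/s = 108.8 ft/s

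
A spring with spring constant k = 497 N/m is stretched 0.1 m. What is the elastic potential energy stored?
PE = ½kx² = ½(497)(0.1)² = 2.485 J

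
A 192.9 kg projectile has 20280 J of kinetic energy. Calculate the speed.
v = √(2·KE/m) = √(2·20280/192.9) = 14.5 m/s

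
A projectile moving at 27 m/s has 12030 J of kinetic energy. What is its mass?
m = 2·KE/v² = 2·12030/(27)² = 33.0 kg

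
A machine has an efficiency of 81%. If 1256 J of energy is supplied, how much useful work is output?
W_out = η·W_in = 0.81·1256 = 1017.36 J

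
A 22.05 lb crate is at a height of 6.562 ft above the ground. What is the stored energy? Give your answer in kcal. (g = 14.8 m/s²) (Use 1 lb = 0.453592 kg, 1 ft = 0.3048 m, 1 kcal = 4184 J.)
Convert to SI: m = 10.0017 kg, h = 2.0001 m
PE = mgh = (10.0017)(14.8)(2.0001) = 296.065 J = 0.07076 kcal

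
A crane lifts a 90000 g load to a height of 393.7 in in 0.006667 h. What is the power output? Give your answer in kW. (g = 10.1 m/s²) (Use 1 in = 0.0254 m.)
Convert to SI: m = 90.0 kg, h = 9.99998 m, t = 24.0012 s
P = mgh/t = (90.0)(10.1)(9.99998)/24.0012 = 378.73 W = 0.3787 kW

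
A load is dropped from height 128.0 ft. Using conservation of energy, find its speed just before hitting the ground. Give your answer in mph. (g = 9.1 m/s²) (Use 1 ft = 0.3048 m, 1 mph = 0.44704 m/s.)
Convert to SI: h = 39.0144 m
mgh = ½mv² ⇒ v = √(2gh) = √(2·9.1·39.0144) = 26.647 m/s = 59.61 mph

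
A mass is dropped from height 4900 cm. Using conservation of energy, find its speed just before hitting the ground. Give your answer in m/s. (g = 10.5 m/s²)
Convert to SI: h = 49.0 m
mgh = ½mv² ⇒ v = √(2gh) = √(2·10.5·49.0) = 32.08 m/s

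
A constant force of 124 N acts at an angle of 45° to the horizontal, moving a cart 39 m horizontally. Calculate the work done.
W = F·d·cosθ = (124)(39)cos(45°) = 3420 J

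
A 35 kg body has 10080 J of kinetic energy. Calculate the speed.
v = √(2·KE/m) = √(2·10080/35) = 24.0 m/s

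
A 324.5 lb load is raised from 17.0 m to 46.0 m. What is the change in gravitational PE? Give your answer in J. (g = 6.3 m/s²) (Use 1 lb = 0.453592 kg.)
Convert to SI: m = 147.191 kg, Δh = 29.0 m
ΔPE = mgΔh = (147.191)(6.3)(29.0) = 26890 J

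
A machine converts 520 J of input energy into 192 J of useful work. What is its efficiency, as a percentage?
η = W_out/W_in = 192/520 = 36.92%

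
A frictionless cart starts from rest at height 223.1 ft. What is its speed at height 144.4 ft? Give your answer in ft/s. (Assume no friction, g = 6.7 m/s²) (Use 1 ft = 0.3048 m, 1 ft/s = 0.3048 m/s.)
Convert to SI: h₁−h₂ = 23.9878 m
mgh₁ = mgh₂ + ½mv² ⇒ v = √(2g(h₁−h₂)) = √(2·6.7·23.9878) = 17.9286 m/s = 58.82 ft/s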